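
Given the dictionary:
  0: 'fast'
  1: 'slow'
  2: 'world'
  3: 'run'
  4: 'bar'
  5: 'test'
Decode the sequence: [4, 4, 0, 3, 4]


Look up each index in the dictionary:
  4 -> 'bar'
  4 -> 'bar'
  0 -> 'fast'
  3 -> 'run'
  4 -> 'bar'

Decoded: "bar bar fast run bar"


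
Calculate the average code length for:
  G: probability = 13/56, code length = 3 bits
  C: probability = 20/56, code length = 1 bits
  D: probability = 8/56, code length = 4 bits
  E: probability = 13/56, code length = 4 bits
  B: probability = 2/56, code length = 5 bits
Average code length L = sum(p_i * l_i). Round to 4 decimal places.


Weighted contributions p_i * l_i:
  G: (13/56) * 3 = 39/56
  C: (20/56) * 1 = 20/56
  D: (8/56) * 4 = 32/56
  E: (13/56) * 4 = 52/56
  B: (2/56) * 5 = 10/56
Sum = (39 + 20 + 32 + 52 + 10)/56 = 153/56

L = 153/56 = 2.7321 bits/symbol


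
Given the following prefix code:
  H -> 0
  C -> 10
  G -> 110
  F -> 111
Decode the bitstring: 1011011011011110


Decoding step by step:
Bits 10 -> C
Bits 110 -> G
Bits 110 -> G
Bits 110 -> G
Bits 111 -> F
Bits 10 -> C


Decoded message: CGGGFC


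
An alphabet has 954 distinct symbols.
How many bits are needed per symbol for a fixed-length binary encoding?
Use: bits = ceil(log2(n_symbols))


log2(954) = 9.8978
Bracket: 2^9 = 512 < 954 <= 2^10 = 1024
So ceil(log2(954)) = 10

bits = ceil(log2(954)) = ceil(9.8978) = 10 bits


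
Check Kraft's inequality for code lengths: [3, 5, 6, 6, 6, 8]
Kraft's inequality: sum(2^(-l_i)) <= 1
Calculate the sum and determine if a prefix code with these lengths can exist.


Sum = 2^(-3) + 2^(-5) + 2^(-6) + 2^(-6) + 2^(-6) + 2^(-8)
    = 0.125 + 0.03125 + 0.015625 + 0.015625 + 0.015625 + 0.00390625
    = 53/256 = 0.20703125
Since 0.20703125 <= 1, Kraft's inequality IS satisfied.
A prefix code with these lengths CAN exist.

Kraft sum = 0.20703125. Satisfied.


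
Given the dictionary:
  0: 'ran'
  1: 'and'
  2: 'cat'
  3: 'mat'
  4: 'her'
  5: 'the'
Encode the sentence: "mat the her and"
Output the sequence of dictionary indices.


Look up each word in the dictionary:
  'mat' -> 3
  'the' -> 5
  'her' -> 4
  'and' -> 1

Encoded: [3, 5, 4, 1]


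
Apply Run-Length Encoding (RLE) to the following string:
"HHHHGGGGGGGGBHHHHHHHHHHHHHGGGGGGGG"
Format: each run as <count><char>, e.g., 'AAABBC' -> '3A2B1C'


Scanning runs left to right:
  i=0: run of 'H' x 4 -> '4H'
  i=4: run of 'G' x 8 -> '8G'
  i=12: run of 'B' x 1 -> '1B'
  i=13: run of 'H' x 13 -> '13H'
  i=26: run of 'G' x 8 -> '8G'

RLE = 4H8G1B13H8G


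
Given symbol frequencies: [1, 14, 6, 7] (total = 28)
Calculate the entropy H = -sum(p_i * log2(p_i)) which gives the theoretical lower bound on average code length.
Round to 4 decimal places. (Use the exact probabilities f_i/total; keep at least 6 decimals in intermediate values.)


Per-symbol terms -p_i * log2(p_i) with p_i = f_i/28:
  p = 1/28 = 0.035714: log2(p) = -4.807355, -p*log2(p) = 0.171691
  p = 14/28 = 0.500000: log2(p) = -1.000000, -p*log2(p) = 0.500000
  p = 6/28 = 0.214286: log2(p) = -2.222392, -p*log2(p) = 0.476227
  p = 7/28 = 0.250000: log2(p) = -2.000000, -p*log2(p) = 0.500000
H = 0.171691 + 0.500000 + 0.476227 + 0.500000 = 1.647918

H = 1.6479 bits/symbol


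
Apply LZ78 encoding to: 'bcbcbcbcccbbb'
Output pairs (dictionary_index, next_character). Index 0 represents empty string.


LZ78 encoding steps:
Dictionary: {0: ''}
Step 1: w='' (idx 0), next='b' -> output (0, 'b'), add 'b' as idx 1
Step 2: w='' (idx 0), next='c' -> output (0, 'c'), add 'c' as idx 2
Step 3: w='b' (idx 1), next='c' -> output (1, 'c'), add 'bc' as idx 3
Step 4: w='bc' (idx 3), next='b' -> output (3, 'b'), add 'bcb' as idx 4
Step 5: w='c' (idx 2), next='c' -> output (2, 'c'), add 'cc' as idx 5
Step 6: w='c' (idx 2), next='b' -> output (2, 'b'), add 'cb' as idx 6
Step 7: w='b' (idx 1), next='b' -> output (1, 'b'), add 'bb' as idx 7


Encoded: [(0, 'b'), (0, 'c'), (1, 'c'), (3, 'b'), (2, 'c'), (2, 'b'), (1, 'b')]


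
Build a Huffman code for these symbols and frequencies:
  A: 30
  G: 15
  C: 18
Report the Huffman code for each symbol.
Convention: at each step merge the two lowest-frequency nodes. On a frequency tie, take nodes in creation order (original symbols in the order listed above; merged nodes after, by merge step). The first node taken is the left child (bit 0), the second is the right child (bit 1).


Huffman tree construction:
Step 1: Merge G(15) + C(18) = 33
Step 2: Merge A(30) + (G+C)(33) = 63
Read each symbol's code off the tree from the root (left child = 0, right child = 1).

Codes:
  A: 0 (length 1)
  G: 10 (length 2)
  C: 11 (length 2)
Average code length: 96/63 = 1.5238 bits/symbol


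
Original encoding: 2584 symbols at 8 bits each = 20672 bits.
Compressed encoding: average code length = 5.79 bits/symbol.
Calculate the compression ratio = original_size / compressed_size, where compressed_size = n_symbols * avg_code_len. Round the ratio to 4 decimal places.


original_size = n_symbols * orig_bits = 2584 * 8 = 20672 bits
compressed_size = n_symbols * avg_code_len = 2584 * 5.79 = 14961.36 bits
ratio = original_size / compressed_size = 20672 / 14961.36 = 1.3817

Compression ratio = 1.3817


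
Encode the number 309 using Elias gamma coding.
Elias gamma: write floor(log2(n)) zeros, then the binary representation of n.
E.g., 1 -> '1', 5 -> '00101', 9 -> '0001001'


num_bits = floor(log2(309)) + 1 = 9
leading_zeros = num_bits - 1 = 8
binary(309) = 100110101

Elias gamma(309) = '00000000' + '100110101' = 00000000100110101 (17 bits)


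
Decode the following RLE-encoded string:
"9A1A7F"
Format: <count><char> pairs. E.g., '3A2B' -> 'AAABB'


Expanding each <count><char> pair:
  9A -> 'AAAAAAAAA'
  1A -> 'A'
  7F -> 'FFFFFFF'

Decoded = AAAAAAAAAAFFFFFFF


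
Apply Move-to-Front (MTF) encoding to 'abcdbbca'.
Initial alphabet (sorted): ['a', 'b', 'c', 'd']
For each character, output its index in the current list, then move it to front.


MTF encoding:
'a': index 0 in ['a', 'b', 'c', 'd'] -> ['a', 'b', 'c', 'd']
'b': index 1 in ['a', 'b', 'c', 'd'] -> ['b', 'a', 'c', 'd']
'c': index 2 in ['b', 'a', 'c', 'd'] -> ['c', 'b', 'a', 'd']
'd': index 3 in ['c', 'b', 'a', 'd'] -> ['d', 'c', 'b', 'a']
'b': index 2 in ['d', 'c', 'b', 'a'] -> ['b', 'd', 'c', 'a']
'b': index 0 in ['b', 'd', 'c', 'a'] -> ['b', 'd', 'c', 'a']
'c': index 2 in ['b', 'd', 'c', 'a'] -> ['c', 'b', 'd', 'a']
'a': index 3 in ['c', 'b', 'd', 'a'] -> ['a', 'c', 'b', 'd']


Output: [0, 1, 2, 3, 2, 0, 2, 3]


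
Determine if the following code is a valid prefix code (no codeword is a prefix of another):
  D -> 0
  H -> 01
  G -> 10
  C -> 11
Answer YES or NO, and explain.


Checking each pair (does one codeword prefix another?):
  D='0' vs H='01': prefix -- VIOLATION

NO -- this is NOT a valid prefix code. D (0) is a prefix of H (01).


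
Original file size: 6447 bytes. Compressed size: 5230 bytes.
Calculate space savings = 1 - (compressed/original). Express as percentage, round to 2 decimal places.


ratio = compressed/original = 5230/6447 = 0.81123
savings = 1 - ratio = 1 - 0.81123 = 0.18877
as a percentage: 0.18877 * 100 = 18.88%

Space savings = 1 - 5230/6447 = 18.88%


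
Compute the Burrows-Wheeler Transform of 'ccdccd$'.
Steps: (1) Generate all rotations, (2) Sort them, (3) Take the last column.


Rotations (sorted):
  0: $ccdccd -> last char: d
  1: ccd$ccd -> last char: d
  2: ccdccd$ -> last char: $
  3: cd$ccdc -> last char: c
  4: cdccd$c -> last char: c
  5: d$ccdcc -> last char: c
  6: dccd$cc -> last char: c


BWT = dd$cccc


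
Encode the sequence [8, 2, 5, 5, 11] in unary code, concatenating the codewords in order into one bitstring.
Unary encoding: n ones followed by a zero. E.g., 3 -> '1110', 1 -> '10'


Encode each number as n ones followed by a terminating 0:
  8 -> 111111110 (9 bits)
  2 -> 110 (3 bits)
  5 -> 111110 (6 bits)
  5 -> 111110 (6 bits)
  11 -> 111111111110 (12 bits)
Total length = 9 + 3 + 6 + 6 + 12 = 36 bits.

Unary([8, 2, 5, 5, 11]) = 111111110110111110111110111111111110 (36 bits)


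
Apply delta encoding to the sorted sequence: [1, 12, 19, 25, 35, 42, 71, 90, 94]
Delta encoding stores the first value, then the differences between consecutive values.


First value: 1
Deltas:
  12 - 1 = 11
  19 - 12 = 7
  25 - 19 = 6
  35 - 25 = 10
  42 - 35 = 7
  71 - 42 = 29
  90 - 71 = 19
  94 - 90 = 4


Delta encoded: [1, 11, 7, 6, 10, 7, 29, 19, 4]


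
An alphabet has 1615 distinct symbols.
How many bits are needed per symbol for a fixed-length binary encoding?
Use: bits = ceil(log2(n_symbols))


log2(1615) = 10.6573
Bracket: 2^10 = 1024 < 1615 <= 2^11 = 2048
So ceil(log2(1615)) = 11

bits = ceil(log2(1615)) = ceil(10.6573) = 11 bits


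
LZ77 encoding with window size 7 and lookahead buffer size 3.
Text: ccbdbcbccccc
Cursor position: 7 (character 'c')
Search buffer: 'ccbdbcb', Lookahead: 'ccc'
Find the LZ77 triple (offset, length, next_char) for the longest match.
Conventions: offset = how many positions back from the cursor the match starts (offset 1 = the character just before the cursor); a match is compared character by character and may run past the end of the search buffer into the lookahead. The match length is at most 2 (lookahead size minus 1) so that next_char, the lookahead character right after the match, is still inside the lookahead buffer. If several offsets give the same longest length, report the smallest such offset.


Try each offset into the search buffer:
  offset=1 (pos 6, char 'b'): match length 0
  offset=2 (pos 5, char 'c'): match length 1
  offset=3 (pos 4, char 'b'): match length 0
  offset=4 (pos 3, char 'd'): match length 0
  offset=5 (pos 2, char 'b'): match length 0
  offset=6 (pos 1, char 'c'): match length 1
  offset=7 (pos 0, char 'c'): match length 2
Longest match has length 2 at offset 7.
next_char = character at position 7 + 2 = 9 -> 'c'

Best match: offset=7, length=2 (matching 'cc' starting at position 0)
LZ77 triple: (7, 2, 'c')


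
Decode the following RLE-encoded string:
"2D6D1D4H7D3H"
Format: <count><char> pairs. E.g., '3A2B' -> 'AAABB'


Expanding each <count><char> pair:
  2D -> 'DD'
  6D -> 'DDDDDD'
  1D -> 'D'
  4H -> 'HHHH'
  7D -> 'DDDDDDD'
  3H -> 'HHH'

Decoded = DDDDDDDDDHHHHDDDDDDDHHH


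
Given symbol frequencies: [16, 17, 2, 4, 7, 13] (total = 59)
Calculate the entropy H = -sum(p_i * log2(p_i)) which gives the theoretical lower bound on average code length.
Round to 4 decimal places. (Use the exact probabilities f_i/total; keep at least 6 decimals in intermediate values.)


Per-symbol terms -p_i * log2(p_i) with p_i = f_i/59:
  p = 16/59 = 0.271186: log2(p) = -1.882643, -p*log2(p) = 0.510547
  p = 17/59 = 0.288136: log2(p) = -1.795180, -p*log2(p) = 0.517255
  p = 2/59 = 0.033898: log2(p) = -4.882643, -p*log2(p) = 0.165513
  p = 4/59 = 0.067797: log2(p) = -3.882643, -p*log2(p) = 0.263230
  p = 7/59 = 0.118644: log2(p) = -3.075288, -p*log2(p) = 0.364865
  p = 13/59 = 0.220339: log2(p) = -2.182203, -p*log2(p) = 0.480824
H = 0.510547 + 0.517255 + 0.165513 + 0.263230 + 0.364865 + 0.480824 = 2.302234

H = 2.3022 bits/symbol


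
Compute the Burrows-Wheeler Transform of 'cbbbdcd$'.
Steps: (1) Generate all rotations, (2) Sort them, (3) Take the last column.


Rotations (sorted):
  0: $cbbbdcd -> last char: d
  1: bbbdcd$c -> last char: c
  2: bbdcd$cb -> last char: b
  3: bdcd$cbb -> last char: b
  4: cbbbdcd$ -> last char: $
  5: cd$cbbbd -> last char: d
  6: d$cbbbdc -> last char: c
  7: dcd$cbbb -> last char: b


BWT = dcbb$dcb


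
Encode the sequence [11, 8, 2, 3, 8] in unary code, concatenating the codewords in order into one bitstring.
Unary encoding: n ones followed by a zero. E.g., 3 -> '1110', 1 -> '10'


Encode each number as n ones followed by a terminating 0:
  11 -> 111111111110 (12 bits)
  8 -> 111111110 (9 bits)
  2 -> 110 (3 bits)
  3 -> 1110 (4 bits)
  8 -> 111111110 (9 bits)
Total length = 12 + 9 + 3 + 4 + 9 = 37 bits.

Unary([11, 8, 2, 3, 8]) = 1111111111101111111101101110111111110 (37 bits)


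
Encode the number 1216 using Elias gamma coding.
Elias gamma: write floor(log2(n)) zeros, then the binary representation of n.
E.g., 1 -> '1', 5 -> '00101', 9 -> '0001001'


num_bits = floor(log2(1216)) + 1 = 11
leading_zeros = num_bits - 1 = 10
binary(1216) = 10011000000

Elias gamma(1216) = '0000000000' + '10011000000' = 000000000010011000000 (21 bits)


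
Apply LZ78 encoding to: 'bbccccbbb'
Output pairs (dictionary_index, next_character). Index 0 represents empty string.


LZ78 encoding steps:
Dictionary: {0: ''}
Step 1: w='' (idx 0), next='b' -> output (0, 'b'), add 'b' as idx 1
Step 2: w='b' (idx 1), next='c' -> output (1, 'c'), add 'bc' as idx 2
Step 3: w='' (idx 0), next='c' -> output (0, 'c'), add 'c' as idx 3
Step 4: w='c' (idx 3), next='c' -> output (3, 'c'), add 'cc' as idx 4
Step 5: w='b' (idx 1), next='b' -> output (1, 'b'), add 'bb' as idx 5
Step 6: w='b' (idx 1), end of input -> output (1, '')


Encoded: [(0, 'b'), (1, 'c'), (0, 'c'), (3, 'c'), (1, 'b'), (1, '')]


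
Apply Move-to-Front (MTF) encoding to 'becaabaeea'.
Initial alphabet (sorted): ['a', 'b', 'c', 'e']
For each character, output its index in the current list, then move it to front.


MTF encoding:
'b': index 1 in ['a', 'b', 'c', 'e'] -> ['b', 'a', 'c', 'e']
'e': index 3 in ['b', 'a', 'c', 'e'] -> ['e', 'b', 'a', 'c']
'c': index 3 in ['e', 'b', 'a', 'c'] -> ['c', 'e', 'b', 'a']
'a': index 3 in ['c', 'e', 'b', 'a'] -> ['a', 'c', 'e', 'b']
'a': index 0 in ['a', 'c', 'e', 'b'] -> ['a', 'c', 'e', 'b']
'b': index 3 in ['a', 'c', 'e', 'b'] -> ['b', 'a', 'c', 'e']
'a': index 1 in ['b', 'a', 'c', 'e'] -> ['a', 'b', 'c', 'e']
'e': index 3 in ['a', 'b', 'c', 'e'] -> ['e', 'a', 'b', 'c']
'e': index 0 in ['e', 'a', 'b', 'c'] -> ['e', 'a', 'b', 'c']
'a': index 1 in ['e', 'a', 'b', 'c'] -> ['a', 'e', 'b', 'c']


Output: [1, 3, 3, 3, 0, 3, 1, 3, 0, 1]


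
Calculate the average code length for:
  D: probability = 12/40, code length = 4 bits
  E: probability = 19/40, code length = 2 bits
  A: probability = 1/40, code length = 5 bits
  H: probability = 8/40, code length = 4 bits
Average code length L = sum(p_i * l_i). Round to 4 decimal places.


Weighted contributions p_i * l_i:
  D: (12/40) * 4 = 48/40
  E: (19/40) * 2 = 38/40
  A: (1/40) * 5 = 5/40
  H: (8/40) * 4 = 32/40
Sum = (48 + 38 + 5 + 32)/40 = 123/40

L = 123/40 = 3.0750 bits/symbol


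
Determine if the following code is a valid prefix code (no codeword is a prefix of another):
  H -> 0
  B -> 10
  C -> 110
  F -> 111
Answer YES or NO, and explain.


Checking each pair (does one codeword prefix another?):
  H='0' vs B='10': no prefix
  H='0' vs C='110': no prefix
  H='0' vs F='111': no prefix
  B='10' vs H='0': no prefix
  B='10' vs C='110': no prefix
  B='10' vs F='111': no prefix
  C='110' vs H='0': no prefix
  C='110' vs B='10': no prefix
  C='110' vs F='111': no prefix
  F='111' vs H='0': no prefix
  F='111' vs B='10': no prefix
  F='111' vs C='110': no prefix
No violation found over all pairs.

YES -- this is a valid prefix code. No codeword is a prefix of any other codeword.


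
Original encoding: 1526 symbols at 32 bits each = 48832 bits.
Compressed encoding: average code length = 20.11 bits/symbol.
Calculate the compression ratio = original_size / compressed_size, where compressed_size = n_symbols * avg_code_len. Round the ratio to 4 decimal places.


original_size = n_symbols * orig_bits = 1526 * 32 = 48832 bits
compressed_size = n_symbols * avg_code_len = 1526 * 20.11 = 30687.86 bits
ratio = original_size / compressed_size = 48832 / 30687.86 = 1.5912

Compression ratio = 1.5912


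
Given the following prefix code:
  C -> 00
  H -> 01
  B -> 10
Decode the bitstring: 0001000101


Decoding step by step:
Bits 00 -> C
Bits 01 -> H
Bits 00 -> C
Bits 01 -> H
Bits 01 -> H


Decoded message: CHCHH


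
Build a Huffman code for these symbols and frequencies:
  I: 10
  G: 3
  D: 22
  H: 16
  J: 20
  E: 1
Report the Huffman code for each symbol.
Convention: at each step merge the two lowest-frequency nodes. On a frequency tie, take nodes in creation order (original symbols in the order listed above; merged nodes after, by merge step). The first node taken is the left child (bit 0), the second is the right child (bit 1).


Huffman tree construction:
Step 1: Merge E(1) + G(3) = 4
Step 2: Merge (E+G)(4) + I(10) = 14
Step 3: Merge ((E+G)+I)(14) + H(16) = 30
Step 4: Merge J(20) + D(22) = 42
Step 5: Merge (((E+G)+I)+H)(30) + (J+D)(42) = 72
Read each symbol's code off the tree from the root (left child = 0, right child = 1).

Codes:
  I: 001 (length 3)
  G: 0001 (length 4)
  D: 11 (length 2)
  H: 01 (length 2)
  J: 10 (length 2)
  E: 0000 (length 4)
Average code length: 162/72 = 2.2500 bits/symbol


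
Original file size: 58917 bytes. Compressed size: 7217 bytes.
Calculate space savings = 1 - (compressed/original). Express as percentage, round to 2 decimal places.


ratio = compressed/original = 7217/58917 = 0.122494
savings = 1 - ratio = 1 - 0.122494 = 0.877506
as a percentage: 0.877506 * 100 = 87.75%

Space savings = 1 - 7217/58917 = 87.75%


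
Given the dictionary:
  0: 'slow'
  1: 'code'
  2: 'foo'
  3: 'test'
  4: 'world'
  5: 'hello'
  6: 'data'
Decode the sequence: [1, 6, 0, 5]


Look up each index in the dictionary:
  1 -> 'code'
  6 -> 'data'
  0 -> 'slow'
  5 -> 'hello'

Decoded: "code data slow hello"


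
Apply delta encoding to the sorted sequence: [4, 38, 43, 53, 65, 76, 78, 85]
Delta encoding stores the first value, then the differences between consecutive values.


First value: 4
Deltas:
  38 - 4 = 34
  43 - 38 = 5
  53 - 43 = 10
  65 - 53 = 12
  76 - 65 = 11
  78 - 76 = 2
  85 - 78 = 7


Delta encoded: [4, 34, 5, 10, 12, 11, 2, 7]


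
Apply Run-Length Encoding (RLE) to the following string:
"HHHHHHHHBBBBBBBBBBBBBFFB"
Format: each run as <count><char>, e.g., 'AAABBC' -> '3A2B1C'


Scanning runs left to right:
  i=0: run of 'H' x 8 -> '8H'
  i=8: run of 'B' x 13 -> '13B'
  i=21: run of 'F' x 2 -> '2F'
  i=23: run of 'B' x 1 -> '1B'

RLE = 8H13B2F1B


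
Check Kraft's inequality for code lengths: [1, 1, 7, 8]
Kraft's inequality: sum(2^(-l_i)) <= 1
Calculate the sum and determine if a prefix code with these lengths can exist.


Sum = 2^(-1) + 2^(-1) + 2^(-7) + 2^(-8)
    = 0.5 + 0.5 + 0.0078125 + 0.00390625
    = 259/256 = 1.01171875
Since 1.01171875 > 1, Kraft's inequality is NOT satisfied.
A prefix code with these lengths CANNOT exist.

Kraft sum = 1.01171875. Not satisfied.


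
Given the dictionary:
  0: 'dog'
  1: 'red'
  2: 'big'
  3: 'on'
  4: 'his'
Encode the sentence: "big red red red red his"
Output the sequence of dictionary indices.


Look up each word in the dictionary:
  'big' -> 2
  'red' -> 1
  'red' -> 1
  'red' -> 1
  'red' -> 1
  'his' -> 4

Encoded: [2, 1, 1, 1, 1, 4]


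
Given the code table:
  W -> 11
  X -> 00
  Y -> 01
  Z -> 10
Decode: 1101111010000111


Decoding:
11 -> W
01 -> Y
11 -> W
10 -> Z
10 -> Z
00 -> X
01 -> Y
11 -> W


Result: WYWZZXYW


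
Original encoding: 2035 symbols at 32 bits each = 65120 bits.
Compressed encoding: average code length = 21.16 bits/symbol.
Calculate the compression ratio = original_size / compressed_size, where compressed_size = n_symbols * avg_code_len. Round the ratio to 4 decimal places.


original_size = n_symbols * orig_bits = 2035 * 32 = 65120 bits
compressed_size = n_symbols * avg_code_len = 2035 * 21.16 = 43060.6 bits
ratio = original_size / compressed_size = 65120 / 43060.6 = 1.5123

Compression ratio = 1.5123


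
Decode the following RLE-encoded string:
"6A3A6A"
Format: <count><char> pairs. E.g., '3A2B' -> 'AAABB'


Expanding each <count><char> pair:
  6A -> 'AAAAAA'
  3A -> 'AAA'
  6A -> 'AAAAAA'

Decoded = AAAAAAAAAAAAAAA


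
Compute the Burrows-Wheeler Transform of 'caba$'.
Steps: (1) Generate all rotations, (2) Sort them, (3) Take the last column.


Rotations (sorted):
  0: $caba -> last char: a
  1: a$cab -> last char: b
  2: aba$c -> last char: c
  3: ba$ca -> last char: a
  4: caba$ -> last char: $


BWT = abca$


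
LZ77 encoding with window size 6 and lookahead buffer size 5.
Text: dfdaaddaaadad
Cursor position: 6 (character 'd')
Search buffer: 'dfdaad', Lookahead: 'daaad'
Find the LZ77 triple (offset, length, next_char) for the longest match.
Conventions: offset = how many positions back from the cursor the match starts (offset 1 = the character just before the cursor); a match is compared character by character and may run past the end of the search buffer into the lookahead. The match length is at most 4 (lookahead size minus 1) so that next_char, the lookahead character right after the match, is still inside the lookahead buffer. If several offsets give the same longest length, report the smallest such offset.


Try each offset into the search buffer:
  offset=1 (pos 5, char 'd'): match length 1
  offset=2 (pos 4, char 'a'): match length 0
  offset=3 (pos 3, char 'a'): match length 0
  offset=4 (pos 2, char 'd'): match length 3
  offset=5 (pos 1, char 'f'): match length 0
  offset=6 (pos 0, char 'd'): match length 1
Longest match has length 3 at offset 4.
next_char = character at position 6 + 3 = 9 -> 'a'

Best match: offset=4, length=3 (matching 'daa' starting at position 2)
LZ77 triple: (4, 3, 'a')


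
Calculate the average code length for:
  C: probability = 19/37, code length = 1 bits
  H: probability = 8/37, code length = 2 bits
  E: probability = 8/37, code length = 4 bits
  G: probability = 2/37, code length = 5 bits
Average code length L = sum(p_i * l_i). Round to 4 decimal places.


Weighted contributions p_i * l_i:
  C: (19/37) * 1 = 19/37
  H: (8/37) * 2 = 16/37
  E: (8/37) * 4 = 32/37
  G: (2/37) * 5 = 10/37
Sum = (19 + 16 + 32 + 10)/37 = 77/37

L = 77/37 = 2.0811 bits/symbol


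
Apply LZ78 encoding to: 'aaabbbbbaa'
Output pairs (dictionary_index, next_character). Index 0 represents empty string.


LZ78 encoding steps:
Dictionary: {0: ''}
Step 1: w='' (idx 0), next='a' -> output (0, 'a'), add 'a' as idx 1
Step 2: w='a' (idx 1), next='a' -> output (1, 'a'), add 'aa' as idx 2
Step 3: w='' (idx 0), next='b' -> output (0, 'b'), add 'b' as idx 3
Step 4: w='b' (idx 3), next='b' -> output (3, 'b'), add 'bb' as idx 4
Step 5: w='bb' (idx 4), next='a' -> output (4, 'a'), add 'bba' as idx 5
Step 6: w='a' (idx 1), end of input -> output (1, '')


Encoded: [(0, 'a'), (1, 'a'), (0, 'b'), (3, 'b'), (4, 'a'), (1, '')]


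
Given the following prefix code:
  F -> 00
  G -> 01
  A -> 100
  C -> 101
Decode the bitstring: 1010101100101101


Decoding step by step:
Bits 101 -> C
Bits 01 -> G
Bits 01 -> G
Bits 100 -> A
Bits 101 -> C
Bits 101 -> C


Decoded message: CGGACC


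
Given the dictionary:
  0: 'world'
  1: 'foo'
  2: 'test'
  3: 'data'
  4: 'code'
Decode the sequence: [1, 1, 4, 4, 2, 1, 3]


Look up each index in the dictionary:
  1 -> 'foo'
  1 -> 'foo'
  4 -> 'code'
  4 -> 'code'
  2 -> 'test'
  1 -> 'foo'
  3 -> 'data'

Decoded: "foo foo code code test foo data"


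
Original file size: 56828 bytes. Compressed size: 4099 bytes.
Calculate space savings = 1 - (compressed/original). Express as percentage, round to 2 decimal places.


ratio = compressed/original = 4099/56828 = 0.07213
savings = 1 - ratio = 1 - 0.07213 = 0.92787
as a percentage: 0.92787 * 100 = 92.79%

Space savings = 1 - 4099/56828 = 92.79%


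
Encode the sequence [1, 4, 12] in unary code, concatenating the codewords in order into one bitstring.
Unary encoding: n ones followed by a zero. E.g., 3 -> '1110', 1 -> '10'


Encode each number as n ones followed by a terminating 0:
  1 -> 10 (2 bits)
  4 -> 11110 (5 bits)
  12 -> 1111111111110 (13 bits)
Total length = 2 + 5 + 13 = 20 bits.

Unary([1, 4, 12]) = 10111101111111111110 (20 bits)


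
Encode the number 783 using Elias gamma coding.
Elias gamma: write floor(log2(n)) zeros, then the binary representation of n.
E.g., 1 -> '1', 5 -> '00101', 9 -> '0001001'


num_bits = floor(log2(783)) + 1 = 10
leading_zeros = num_bits - 1 = 9
binary(783) = 1100001111

Elias gamma(783) = '000000000' + '1100001111' = 0000000001100001111 (19 bits)


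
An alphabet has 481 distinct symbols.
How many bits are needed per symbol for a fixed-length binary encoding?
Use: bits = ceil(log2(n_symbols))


log2(481) = 8.9099
Bracket: 2^8 = 256 < 481 <= 2^9 = 512
So ceil(log2(481)) = 9

bits = ceil(log2(481)) = ceil(8.9099) = 9 bits


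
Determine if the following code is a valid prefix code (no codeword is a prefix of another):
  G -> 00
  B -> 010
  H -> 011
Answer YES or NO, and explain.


Checking each pair (does one codeword prefix another?):
  G='00' vs B='010': no prefix
  G='00' vs H='011': no prefix
  B='010' vs G='00': no prefix
  B='010' vs H='011': no prefix
  H='011' vs G='00': no prefix
  H='011' vs B='010': no prefix
No violation found over all pairs.

YES -- this is a valid prefix code. No codeword is a prefix of any other codeword.


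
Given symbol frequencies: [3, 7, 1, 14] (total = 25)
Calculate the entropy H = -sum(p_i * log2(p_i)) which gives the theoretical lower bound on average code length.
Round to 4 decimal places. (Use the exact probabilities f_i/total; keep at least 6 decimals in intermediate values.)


Per-symbol terms -p_i * log2(p_i) with p_i = f_i/25:
  p = 3/25 = 0.120000: log2(p) = -3.058894, -p*log2(p) = 0.367067
  p = 7/25 = 0.280000: log2(p) = -1.836501, -p*log2(p) = 0.514220
  p = 1/25 = 0.040000: log2(p) = -4.643856, -p*log2(p) = 0.185754
  p = 14/25 = 0.560000: log2(p) = -0.836501, -p*log2(p) = 0.468441
H = 0.367067 + 0.514220 + 0.185754 + 0.468441 = 1.535482

H = 1.5355 bits/symbol


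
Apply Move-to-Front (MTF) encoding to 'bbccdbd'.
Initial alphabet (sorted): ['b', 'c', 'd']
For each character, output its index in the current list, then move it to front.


MTF encoding:
'b': index 0 in ['b', 'c', 'd'] -> ['b', 'c', 'd']
'b': index 0 in ['b', 'c', 'd'] -> ['b', 'c', 'd']
'c': index 1 in ['b', 'c', 'd'] -> ['c', 'b', 'd']
'c': index 0 in ['c', 'b', 'd'] -> ['c', 'b', 'd']
'd': index 2 in ['c', 'b', 'd'] -> ['d', 'c', 'b']
'b': index 2 in ['d', 'c', 'b'] -> ['b', 'd', 'c']
'd': index 1 in ['b', 'd', 'c'] -> ['d', 'b', 'c']


Output: [0, 0, 1, 0, 2, 2, 1]


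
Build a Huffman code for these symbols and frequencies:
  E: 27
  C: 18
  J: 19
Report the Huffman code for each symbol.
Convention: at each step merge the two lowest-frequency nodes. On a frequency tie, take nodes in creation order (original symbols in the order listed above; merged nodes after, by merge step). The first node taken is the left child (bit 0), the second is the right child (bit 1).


Huffman tree construction:
Step 1: Merge C(18) + J(19) = 37
Step 2: Merge E(27) + (C+J)(37) = 64
Read each symbol's code off the tree from the root (left child = 0, right child = 1).

Codes:
  E: 0 (length 1)
  C: 10 (length 2)
  J: 11 (length 2)
Average code length: 101/64 = 1.5781 bits/symbol


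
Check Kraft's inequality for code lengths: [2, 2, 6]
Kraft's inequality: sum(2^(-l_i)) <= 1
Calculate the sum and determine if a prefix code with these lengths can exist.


Sum = 2^(-2) + 2^(-2) + 2^(-6)
    = 0.25 + 0.25 + 0.015625
    = 33/64 = 0.515625
Since 0.515625 <= 1, Kraft's inequality IS satisfied.
A prefix code with these lengths CAN exist.

Kraft sum = 0.515625. Satisfied.


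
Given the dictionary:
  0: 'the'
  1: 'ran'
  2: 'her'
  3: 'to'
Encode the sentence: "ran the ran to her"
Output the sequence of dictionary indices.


Look up each word in the dictionary:
  'ran' -> 1
  'the' -> 0
  'ran' -> 1
  'to' -> 3
  'her' -> 2

Encoded: [1, 0, 1, 3, 2]


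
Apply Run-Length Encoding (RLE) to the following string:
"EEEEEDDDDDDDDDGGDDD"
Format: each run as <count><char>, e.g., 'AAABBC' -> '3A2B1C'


Scanning runs left to right:
  i=0: run of 'E' x 5 -> '5E'
  i=5: run of 'D' x 9 -> '9D'
  i=14: run of 'G' x 2 -> '2G'
  i=16: run of 'D' x 3 -> '3D'

RLE = 5E9D2G3D


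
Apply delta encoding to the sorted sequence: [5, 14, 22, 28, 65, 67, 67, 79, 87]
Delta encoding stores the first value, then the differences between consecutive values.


First value: 5
Deltas:
  14 - 5 = 9
  22 - 14 = 8
  28 - 22 = 6
  65 - 28 = 37
  67 - 65 = 2
  67 - 67 = 0
  79 - 67 = 12
  87 - 79 = 8


Delta encoded: [5, 9, 8, 6, 37, 2, 0, 12, 8]


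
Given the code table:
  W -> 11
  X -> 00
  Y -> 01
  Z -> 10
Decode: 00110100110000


Decoding:
00 -> X
11 -> W
01 -> Y
00 -> X
11 -> W
00 -> X
00 -> X


Result: XWYXWXX


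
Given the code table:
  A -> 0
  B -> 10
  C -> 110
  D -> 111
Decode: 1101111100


Decoding:
110 -> C
111 -> D
110 -> C
0 -> A


Result: CDCA


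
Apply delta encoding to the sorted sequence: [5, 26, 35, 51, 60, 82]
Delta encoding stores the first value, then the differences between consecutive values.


First value: 5
Deltas:
  26 - 5 = 21
  35 - 26 = 9
  51 - 35 = 16
  60 - 51 = 9
  82 - 60 = 22


Delta encoded: [5, 21, 9, 16, 9, 22]


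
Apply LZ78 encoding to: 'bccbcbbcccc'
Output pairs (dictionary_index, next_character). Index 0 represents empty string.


LZ78 encoding steps:
Dictionary: {0: ''}
Step 1: w='' (idx 0), next='b' -> output (0, 'b'), add 'b' as idx 1
Step 2: w='' (idx 0), next='c' -> output (0, 'c'), add 'c' as idx 2
Step 3: w='c' (idx 2), next='b' -> output (2, 'b'), add 'cb' as idx 3
Step 4: w='cb' (idx 3), next='b' -> output (3, 'b'), add 'cbb' as idx 4
Step 5: w='c' (idx 2), next='c' -> output (2, 'c'), add 'cc' as idx 5
Step 6: w='cc' (idx 5), end of input -> output (5, '')


Encoded: [(0, 'b'), (0, 'c'), (2, 'b'), (3, 'b'), (2, 'c'), (5, '')]


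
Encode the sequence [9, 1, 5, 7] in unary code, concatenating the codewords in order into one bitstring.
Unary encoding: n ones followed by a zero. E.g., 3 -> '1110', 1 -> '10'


Encode each number as n ones followed by a terminating 0:
  9 -> 1111111110 (10 bits)
  1 -> 10 (2 bits)
  5 -> 111110 (6 bits)
  7 -> 11111110 (8 bits)
Total length = 10 + 2 + 6 + 8 = 26 bits.

Unary([9, 1, 5, 7]) = 11111111101011111011111110 (26 bits)


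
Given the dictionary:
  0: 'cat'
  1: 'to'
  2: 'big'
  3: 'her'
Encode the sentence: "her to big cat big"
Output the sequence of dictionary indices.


Look up each word in the dictionary:
  'her' -> 3
  'to' -> 1
  'big' -> 2
  'cat' -> 0
  'big' -> 2

Encoded: [3, 1, 2, 0, 2]


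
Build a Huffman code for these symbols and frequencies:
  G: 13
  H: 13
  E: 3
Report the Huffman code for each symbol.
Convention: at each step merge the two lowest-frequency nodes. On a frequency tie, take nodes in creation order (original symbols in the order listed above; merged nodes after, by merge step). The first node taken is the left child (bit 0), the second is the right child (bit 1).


Huffman tree construction:
Step 1: Merge E(3) + G(13) = 16
Step 2: Merge H(13) + (E+G)(16) = 29
Read each symbol's code off the tree from the root (left child = 0, right child = 1).

Codes:
  G: 11 (length 2)
  H: 0 (length 1)
  E: 10 (length 2)
Average code length: 45/29 = 1.5517 bits/symbol


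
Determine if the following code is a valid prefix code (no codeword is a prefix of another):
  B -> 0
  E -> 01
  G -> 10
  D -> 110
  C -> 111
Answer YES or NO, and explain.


Checking each pair (does one codeword prefix another?):
  B='0' vs E='01': prefix -- VIOLATION

NO -- this is NOT a valid prefix code. B (0) is a prefix of E (01).


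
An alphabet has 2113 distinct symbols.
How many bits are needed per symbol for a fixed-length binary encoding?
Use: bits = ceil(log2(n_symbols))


log2(2113) = 11.0451
Bracket: 2^11 = 2048 < 2113 <= 2^12 = 4096
So ceil(log2(2113)) = 12

bits = ceil(log2(2113)) = ceil(11.0451) = 12 bits


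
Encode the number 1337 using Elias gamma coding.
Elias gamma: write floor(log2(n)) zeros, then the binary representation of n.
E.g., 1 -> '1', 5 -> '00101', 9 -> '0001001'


num_bits = floor(log2(1337)) + 1 = 11
leading_zeros = num_bits - 1 = 10
binary(1337) = 10100111001

Elias gamma(1337) = '0000000000' + '10100111001' = 000000000010100111001 (21 bits)


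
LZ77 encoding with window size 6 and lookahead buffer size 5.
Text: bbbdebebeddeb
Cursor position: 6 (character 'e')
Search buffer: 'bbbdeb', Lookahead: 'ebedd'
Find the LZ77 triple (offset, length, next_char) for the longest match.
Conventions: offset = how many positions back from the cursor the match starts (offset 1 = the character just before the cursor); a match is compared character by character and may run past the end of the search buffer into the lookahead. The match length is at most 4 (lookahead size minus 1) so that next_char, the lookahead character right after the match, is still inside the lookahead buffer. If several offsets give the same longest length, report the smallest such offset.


Try each offset into the search buffer:
  offset=1 (pos 5, char 'b'): match length 0
  offset=2 (pos 4, char 'e'): match length 3
  offset=3 (pos 3, char 'd'): match length 0
  offset=4 (pos 2, char 'b'): match length 0
  offset=5 (pos 1, char 'b'): match length 0
  offset=6 (pos 0, char 'b'): match length 0
Longest match has length 3 at offset 2.
next_char = character at position 6 + 3 = 9 -> 'd'

Best match: offset=2, length=3 (matching 'ebe' starting at position 4)
LZ77 triple: (2, 3, 'd')


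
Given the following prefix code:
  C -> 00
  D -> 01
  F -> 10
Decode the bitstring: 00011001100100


Decoding step by step:
Bits 00 -> C
Bits 01 -> D
Bits 10 -> F
Bits 01 -> D
Bits 10 -> F
Bits 01 -> D
Bits 00 -> C


Decoded message: CDFDFDC


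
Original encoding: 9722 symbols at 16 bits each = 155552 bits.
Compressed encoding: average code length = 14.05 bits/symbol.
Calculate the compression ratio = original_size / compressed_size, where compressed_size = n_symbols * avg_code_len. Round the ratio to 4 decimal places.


original_size = n_symbols * orig_bits = 9722 * 16 = 155552 bits
compressed_size = n_symbols * avg_code_len = 9722 * 14.05 = 136594.1 bits
ratio = original_size / compressed_size = 155552 / 136594.1 = 1.1388

Compression ratio = 1.1388


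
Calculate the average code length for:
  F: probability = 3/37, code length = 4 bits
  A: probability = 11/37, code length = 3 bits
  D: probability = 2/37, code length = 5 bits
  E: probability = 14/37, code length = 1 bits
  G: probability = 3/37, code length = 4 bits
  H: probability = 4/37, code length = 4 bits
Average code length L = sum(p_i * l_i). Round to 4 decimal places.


Weighted contributions p_i * l_i:
  F: (3/37) * 4 = 12/37
  A: (11/37) * 3 = 33/37
  D: (2/37) * 5 = 10/37
  E: (14/37) * 1 = 14/37
  G: (3/37) * 4 = 12/37
  H: (4/37) * 4 = 16/37
Sum = (12 + 33 + 10 + 14 + 12 + 16)/37 = 97/37

L = 97/37 = 2.6216 bits/symbol


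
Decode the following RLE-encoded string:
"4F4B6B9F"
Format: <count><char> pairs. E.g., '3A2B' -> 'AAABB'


Expanding each <count><char> pair:
  4F -> 'FFFF'
  4B -> 'BBBB'
  6B -> 'BBBBBB'
  9F -> 'FFFFFFFFF'

Decoded = FFFFBBBBBBBBBBFFFFFFFFF


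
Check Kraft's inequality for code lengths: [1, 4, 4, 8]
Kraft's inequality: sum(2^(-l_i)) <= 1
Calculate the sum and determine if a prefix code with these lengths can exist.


Sum = 2^(-1) + 2^(-4) + 2^(-4) + 2^(-8)
    = 0.5 + 0.0625 + 0.0625 + 0.00390625
    = 161/256 = 0.62890625
Since 0.62890625 <= 1, Kraft's inequality IS satisfied.
A prefix code with these lengths CAN exist.

Kraft sum = 0.62890625. Satisfied.


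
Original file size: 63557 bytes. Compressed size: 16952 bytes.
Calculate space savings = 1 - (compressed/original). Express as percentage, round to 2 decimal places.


ratio = compressed/original = 16952/63557 = 0.266721
savings = 1 - ratio = 1 - 0.266721 = 0.733279
as a percentage: 0.733279 * 100 = 73.33%

Space savings = 1 - 16952/63557 = 73.33%


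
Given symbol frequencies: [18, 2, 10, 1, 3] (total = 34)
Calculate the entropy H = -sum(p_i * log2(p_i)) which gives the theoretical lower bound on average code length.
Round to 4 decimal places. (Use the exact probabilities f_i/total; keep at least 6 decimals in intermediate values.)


Per-symbol terms -p_i * log2(p_i) with p_i = f_i/34:
  p = 18/34 = 0.529412: log2(p) = -0.917538, -p*log2(p) = 0.485755
  p = 2/34 = 0.058824: log2(p) = -4.087463, -p*log2(p) = 0.240439
  p = 10/34 = 0.294118: log2(p) = -1.765535, -p*log2(p) = 0.519275
  p = 1/34 = 0.029412: log2(p) = -5.087463, -p*log2(p) = 0.149631
  p = 3/34 = 0.088235: log2(p) = -3.502500, -p*log2(p) = 0.309044
H = 0.485755 + 0.240439 + 0.519275 + 0.149631 + 0.309044 = 1.704144

H = 1.7041 bits/symbol


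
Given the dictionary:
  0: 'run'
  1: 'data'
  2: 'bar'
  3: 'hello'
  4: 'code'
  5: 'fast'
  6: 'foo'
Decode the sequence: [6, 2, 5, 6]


Look up each index in the dictionary:
  6 -> 'foo'
  2 -> 'bar'
  5 -> 'fast'
  6 -> 'foo'

Decoded: "foo bar fast foo"


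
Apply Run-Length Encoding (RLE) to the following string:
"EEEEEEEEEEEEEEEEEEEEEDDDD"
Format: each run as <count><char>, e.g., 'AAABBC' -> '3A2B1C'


Scanning runs left to right:
  i=0: run of 'E' x 21 -> '21E'
  i=21: run of 'D' x 4 -> '4D'

RLE = 21E4D


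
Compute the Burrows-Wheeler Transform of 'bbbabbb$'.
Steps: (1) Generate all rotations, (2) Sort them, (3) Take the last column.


Rotations (sorted):
  0: $bbbabbb -> last char: b
  1: abbb$bbb -> last char: b
  2: b$bbbabb -> last char: b
  3: babbb$bb -> last char: b
  4: bb$bbbab -> last char: b
  5: bbabbb$b -> last char: b
  6: bbb$bbba -> last char: a
  7: bbbabbb$ -> last char: $


BWT = bbbbbba$


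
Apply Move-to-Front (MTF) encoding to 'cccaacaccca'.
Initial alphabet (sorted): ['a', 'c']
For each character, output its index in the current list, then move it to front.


MTF encoding:
'c': index 1 in ['a', 'c'] -> ['c', 'a']
'c': index 0 in ['c', 'a'] -> ['c', 'a']
'c': index 0 in ['c', 'a'] -> ['c', 'a']
'a': index 1 in ['c', 'a'] -> ['a', 'c']
'a': index 0 in ['a', 'c'] -> ['a', 'c']
'c': index 1 in ['a', 'c'] -> ['c', 'a']
'a': index 1 in ['c', 'a'] -> ['a', 'c']
'c': index 1 in ['a', 'c'] -> ['c', 'a']
'c': index 0 in ['c', 'a'] -> ['c', 'a']
'c': index 0 in ['c', 'a'] -> ['c', 'a']
'a': index 1 in ['c', 'a'] -> ['a', 'c']


Output: [1, 0, 0, 1, 0, 1, 1, 1, 0, 0, 1]


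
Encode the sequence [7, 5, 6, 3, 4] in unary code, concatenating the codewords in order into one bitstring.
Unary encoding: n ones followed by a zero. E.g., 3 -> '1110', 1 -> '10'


Encode each number as n ones followed by a terminating 0:
  7 -> 11111110 (8 bits)
  5 -> 111110 (6 bits)
  6 -> 1111110 (7 bits)
  3 -> 1110 (4 bits)
  4 -> 11110 (5 bits)
Total length = 8 + 6 + 7 + 4 + 5 = 30 bits.

Unary([7, 5, 6, 3, 4]) = 111111101111101111110111011110 (30 bits)


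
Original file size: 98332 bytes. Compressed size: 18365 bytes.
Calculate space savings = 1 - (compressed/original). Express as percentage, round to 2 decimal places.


ratio = compressed/original = 18365/98332 = 0.186765
savings = 1 - ratio = 1 - 0.186765 = 0.813235
as a percentage: 0.813235 * 100 = 81.32%

Space savings = 1 - 18365/98332 = 81.32%


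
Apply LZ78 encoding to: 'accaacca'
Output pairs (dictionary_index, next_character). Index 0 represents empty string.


LZ78 encoding steps:
Dictionary: {0: ''}
Step 1: w='' (idx 0), next='a' -> output (0, 'a'), add 'a' as idx 1
Step 2: w='' (idx 0), next='c' -> output (0, 'c'), add 'c' as idx 2
Step 3: w='c' (idx 2), next='a' -> output (2, 'a'), add 'ca' as idx 3
Step 4: w='a' (idx 1), next='c' -> output (1, 'c'), add 'ac' as idx 4
Step 5: w='ca' (idx 3), end of input -> output (3, '')


Encoded: [(0, 'a'), (0, 'c'), (2, 'a'), (1, 'c'), (3, '')]


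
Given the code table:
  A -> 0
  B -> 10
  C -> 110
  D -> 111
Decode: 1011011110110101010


Decoding:
10 -> B
110 -> C
111 -> D
10 -> B
110 -> C
10 -> B
10 -> B
10 -> B


Result: BCDBCBBB


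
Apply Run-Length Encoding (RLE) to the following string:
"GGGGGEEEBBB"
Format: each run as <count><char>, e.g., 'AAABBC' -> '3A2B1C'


Scanning runs left to right:
  i=0: run of 'G' x 5 -> '5G'
  i=5: run of 'E' x 3 -> '3E'
  i=8: run of 'B' x 3 -> '3B'

RLE = 5G3E3B


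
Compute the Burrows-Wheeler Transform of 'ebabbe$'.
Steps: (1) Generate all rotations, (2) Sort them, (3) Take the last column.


Rotations (sorted):
  0: $ebabbe -> last char: e
  1: abbe$eb -> last char: b
  2: babbe$e -> last char: e
  3: bbe$eba -> last char: a
  4: be$ebab -> last char: b
  5: e$ebabb -> last char: b
  6: ebabbe$ -> last char: $


BWT = ebeabb$
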